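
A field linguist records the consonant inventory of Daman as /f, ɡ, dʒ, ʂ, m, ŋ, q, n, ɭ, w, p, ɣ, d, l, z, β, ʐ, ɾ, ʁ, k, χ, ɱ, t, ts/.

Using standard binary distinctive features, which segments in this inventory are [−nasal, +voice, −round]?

ɡ, dʒ, ɭ, ɣ, d, l, z, β, ʐ, ɾ, ʁ

First, the [−nasal] segments are /f, ɡ, dʒ, ʂ, q, ɭ, w, p, ɣ, d, l, z, β, ʐ, ɾ, ʁ, k, χ, t, ts/.
Then [+voice] gives /ɡ, dʒ, ɭ, w, ɣ, d, l, z, β, ʐ, ɾ, ʁ/.
Then [−round] leaves /ɡ, dʒ, ɭ, ɣ, d, l, z, β, ʐ, ɾ, ʁ/.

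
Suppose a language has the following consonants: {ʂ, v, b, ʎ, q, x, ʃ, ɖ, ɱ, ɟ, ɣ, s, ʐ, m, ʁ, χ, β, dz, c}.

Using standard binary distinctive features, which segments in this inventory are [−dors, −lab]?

Eliminate segments failing any feature: /v, b, ɱ, m, β/ are [+labial]; /ʎ, q, x, ɟ, ɣ, ʁ, χ, c/ are [+dorsal]. The remaining /ʂ, ʃ, ɖ, s, ʐ, dz/ satisfy [−dorsal], [−labial].

ʂ, ʃ, ɖ, s, ʐ, dz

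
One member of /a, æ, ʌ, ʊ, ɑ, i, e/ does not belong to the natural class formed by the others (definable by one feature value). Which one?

The remaining segments after removing /ʊ/ share [-round]; /ʊ/ (high back rounded lax vowel) is [+round]. For every other candidate removal, the leftover set fails to share any single feature value that the removed segment lacks.

ʊ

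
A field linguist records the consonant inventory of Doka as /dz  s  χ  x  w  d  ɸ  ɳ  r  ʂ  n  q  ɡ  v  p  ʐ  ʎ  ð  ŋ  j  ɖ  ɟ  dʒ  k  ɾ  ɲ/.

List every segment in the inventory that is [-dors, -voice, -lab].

s, ʂ

Checking each segment against [-dorsal], [-voice], [-labial]: /s/ (voiceless alveolar fricative), /ʂ/ (voiceless retroflex fricative) satisfy every feature; every other segment in the inventory fails at least one.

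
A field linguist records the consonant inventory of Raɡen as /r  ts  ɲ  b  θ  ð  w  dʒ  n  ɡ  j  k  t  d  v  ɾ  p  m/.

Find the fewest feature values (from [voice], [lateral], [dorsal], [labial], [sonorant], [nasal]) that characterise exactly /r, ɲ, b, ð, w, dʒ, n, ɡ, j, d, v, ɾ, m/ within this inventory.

[+voice]

/r, ɲ, b, ð, w, dʒ, n, ɡ, j, d, v, ɾ, m/ are exactly the [+voice] segments in the inventory, so a single feature suffices.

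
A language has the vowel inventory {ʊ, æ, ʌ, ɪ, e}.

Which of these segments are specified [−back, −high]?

æ, e

Eliminate segments failing any feature: /ʊ, ʌ/ are [+back]; /ɪ/ is [+high]. The remaining /æ, e/ satisfy [−back], [−high].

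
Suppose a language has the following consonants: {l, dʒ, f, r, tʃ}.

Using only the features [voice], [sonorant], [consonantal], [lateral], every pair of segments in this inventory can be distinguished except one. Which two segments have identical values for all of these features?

tʃ, f

/tʃ/ (voiceless postalveolar affricate) and /f/ (voiceless labiodental fricative) are both [−voice], [−sonorant], [+consonantal], [−lateral], so none of the listed features separates them. (They do differ in [continuant], [labial] and [coronal], which are not among the given features.) Every other pair in the inventory differs on at least one listed feature.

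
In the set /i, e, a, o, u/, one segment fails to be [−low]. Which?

a

Every segment except /a/ is [−low]. /a/ (low unrounded vowel) is [+low], so it is the exception.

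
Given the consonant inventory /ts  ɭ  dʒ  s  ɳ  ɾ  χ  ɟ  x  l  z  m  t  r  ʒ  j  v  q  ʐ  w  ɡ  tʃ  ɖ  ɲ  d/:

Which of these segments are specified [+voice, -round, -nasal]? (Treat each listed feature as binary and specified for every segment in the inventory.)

Eliminate segments failing any feature: /ts, s, χ, x, t, q, tʃ/ are [-voice]; /ɳ, m, ɲ/ are [+nasal]; /w/ is [+round]. The remaining /ɭ, dʒ, ɾ, ɟ, l, z, r, ʒ, j, v, ʐ, ɡ, ɖ, d/ satisfy [+voice], [-round], [-nasal].

ɭ, dʒ, ɾ, ɟ, l, z, r, ʒ, j, v, ʐ, ɡ, ɖ, d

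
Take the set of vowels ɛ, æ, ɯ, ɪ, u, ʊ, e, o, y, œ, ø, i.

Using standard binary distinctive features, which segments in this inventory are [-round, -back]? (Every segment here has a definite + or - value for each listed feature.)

Eliminate segments failing any feature: /ɯ/ is [+back]; /u, ʊ, o, y, œ, ø/ are [+round]. The remaining /ɛ, æ, ɪ, e, i/ satisfy [-round], [-back].

ɛ, æ, ɪ, e, i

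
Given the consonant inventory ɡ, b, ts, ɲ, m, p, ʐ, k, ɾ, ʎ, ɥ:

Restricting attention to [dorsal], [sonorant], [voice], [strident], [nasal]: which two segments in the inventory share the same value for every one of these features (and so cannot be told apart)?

Both /ɥ/ and /ʎ/ are [+dorsal], [+sonorant], [+voice], [-strident], [-nasal]. Since the list omits [lateral], [labial] and [round] — which do distinguish the labial-palatal glide from the palatal lateral approximant — this pair collapses; all other pairs remain distinct.

ɥ, ʎ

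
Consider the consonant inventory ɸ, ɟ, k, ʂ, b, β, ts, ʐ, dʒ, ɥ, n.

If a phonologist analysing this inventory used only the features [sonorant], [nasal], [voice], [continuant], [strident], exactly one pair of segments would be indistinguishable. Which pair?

b, ɟ

Both /b/ and /ɟ/ are [−sonorant], [−nasal], [+voice], [−continuant], [−strident]. Since the list omits [labial] and [dorsal] — which do distinguish the voiced bilabial stop from the voiced palatal stop — this pair collapses; all other pairs remain distinct.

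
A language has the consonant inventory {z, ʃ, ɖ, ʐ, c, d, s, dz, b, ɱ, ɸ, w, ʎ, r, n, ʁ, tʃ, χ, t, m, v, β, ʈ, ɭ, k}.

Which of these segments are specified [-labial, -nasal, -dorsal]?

z, ʃ, ɖ, ʐ, d, s, dz, r, tʃ, t, ʈ, ɭ

Eliminate segments failing any feature: /c, ʎ, ʁ, χ, k/ are [+dorsal]; /b, ɱ, ɸ, w, m, v, β/ are [+labial]; /n/ is [+nasal]. The remaining /z, ʃ, ɖ, ʐ, d, s, dz, r, tʃ, t, ʈ, ɭ/ satisfy [-labial], [-nasal], [-dorsal].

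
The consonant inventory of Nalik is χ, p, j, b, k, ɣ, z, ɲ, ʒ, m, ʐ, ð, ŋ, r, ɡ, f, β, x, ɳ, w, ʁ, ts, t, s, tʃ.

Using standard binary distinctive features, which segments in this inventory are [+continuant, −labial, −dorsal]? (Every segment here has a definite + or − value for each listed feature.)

Checking each segment against [+continuant], [−labial], [−dorsal]: /z/ (voiced alveolar fricative), /ʒ/ (voiced postalveolar fricative), /ʐ/ (voiced retroflex fricative), /ð/ (voiced dental fricative), /r/ (alveolar trill), /s/ (voiceless alveolar fricative) satisfy every feature; every other segment in the inventory fails at least one.

z, ʒ, ʐ, ð, r, s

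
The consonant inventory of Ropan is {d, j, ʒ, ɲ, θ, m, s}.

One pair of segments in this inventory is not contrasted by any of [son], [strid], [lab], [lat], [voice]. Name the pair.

ɲ, j

On the given features, /ɲ/ and /j/ have an identical profile: [+sonorant], [−strident], [−labial], [−lateral], [+voice]. No other two segments in the inventory coincide on all 5 features. (They do differ in [nasal] and [continuant], which are not among the given features.)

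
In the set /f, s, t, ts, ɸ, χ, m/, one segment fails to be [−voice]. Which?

m

Every segment except /m/ is [−voice]. /m/ (bilabial nasal) is [+voice], so it is the exception.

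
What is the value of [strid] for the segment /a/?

As the low unrounded vowel, /a/ is [-strident].

[-strident]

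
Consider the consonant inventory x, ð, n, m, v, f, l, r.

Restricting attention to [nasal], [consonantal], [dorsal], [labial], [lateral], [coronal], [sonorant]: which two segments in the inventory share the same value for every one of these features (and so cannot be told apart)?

/f/ (voiceless labiodental fricative) and /v/ (voiced labiodental fricative) are both [-nasal], [+consonantal], [-dorsal], [+labial], [-lateral], [-coronal], [-sonorant], so none of the listed features separates them. (They do differ in [voice], which is not among the given features.) Every other pair in the inventory differs on at least one listed feature.

f, v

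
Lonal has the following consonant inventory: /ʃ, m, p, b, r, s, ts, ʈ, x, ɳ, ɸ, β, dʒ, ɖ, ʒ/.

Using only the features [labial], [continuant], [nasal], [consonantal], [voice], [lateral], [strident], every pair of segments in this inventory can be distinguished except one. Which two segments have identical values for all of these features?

s, ʃ

Both /s/ and /ʃ/ are [-labial], [+continuant], [-nasal], [+consonantal], [-voice], [-lateral], [+strident]. Since the list omits [anterior] and [distributed] — which do distinguish the voiceless alveolar fricative from the voiceless postalveolar fricative — this pair collapses; all other pairs remain distinct.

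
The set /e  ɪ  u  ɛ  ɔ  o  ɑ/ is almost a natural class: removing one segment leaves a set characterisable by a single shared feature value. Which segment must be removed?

ɑ

/e, u, ɔ, o, ɪ, ɛ/ are all [−low], but /ɑ/ (low back unrounded vowel) is [+low]. No other single segment can be removed to leave a set sharing one feature value that the removed segment lacks, so /ɑ/ is the odd one out.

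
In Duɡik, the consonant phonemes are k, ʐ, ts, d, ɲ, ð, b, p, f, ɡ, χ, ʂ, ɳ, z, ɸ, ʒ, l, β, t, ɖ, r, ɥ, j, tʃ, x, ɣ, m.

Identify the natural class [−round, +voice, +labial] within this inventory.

Checking each segment against [−round], [+voice], [+labial]: /b/ (voiced bilabial stop), /β/ (voiced bilabial fricative), /m/ (bilabial nasal) satisfy every feature; every other segment in the inventory fails at least one.

b, β, m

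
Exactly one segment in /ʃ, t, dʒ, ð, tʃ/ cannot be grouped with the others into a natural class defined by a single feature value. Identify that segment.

The remaining segments after removing /t/ share [+distributed]; /t/ (voiceless alveolar stop) is [−distributed]. For every other candidate removal, the leftover set fails to share any single feature value that the removed segment lacks.

t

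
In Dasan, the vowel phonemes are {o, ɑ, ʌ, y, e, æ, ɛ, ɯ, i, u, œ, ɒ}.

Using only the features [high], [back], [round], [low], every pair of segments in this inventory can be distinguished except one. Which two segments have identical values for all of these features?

Both /e/ and /ɛ/ are [-high], [-back], [-round], [-low]. Since the list omits [tense] — which does distinguish the mid front unrounded tense vowel from the mid front unrounded lax vowel — this pair collapses; all other pairs remain distinct.

e, ɛ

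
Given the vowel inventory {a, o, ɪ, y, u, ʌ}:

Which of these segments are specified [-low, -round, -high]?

Eliminate segments failing any feature: /a/ is [+low]; /o, y, u/ are [+round]; /ɪ/ is [+high]. The remaining /ʌ/ satisfy [-low], [-round], [-high].

ʌ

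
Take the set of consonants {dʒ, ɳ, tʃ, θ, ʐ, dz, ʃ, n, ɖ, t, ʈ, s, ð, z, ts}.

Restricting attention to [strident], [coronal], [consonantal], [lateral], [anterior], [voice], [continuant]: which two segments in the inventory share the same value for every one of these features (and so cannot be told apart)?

ɳ, ɖ

On the given features, /ɳ/ and /ɖ/ have an identical profile: [−strident], [+coronal], [+consonantal], [−lateral], [−anterior], [+voice], [−continuant]. No other two segments in the inventory coincide on all 7 features. (They do differ in [sonorant] and [nasal], which are not among the given features.)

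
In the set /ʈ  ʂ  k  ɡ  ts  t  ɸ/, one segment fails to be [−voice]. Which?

/k, t, ts, ʂ, ɸ, ʈ/ are all [−voice]; /ɡ/ (voiced velar stop) is [+voice].

ɡ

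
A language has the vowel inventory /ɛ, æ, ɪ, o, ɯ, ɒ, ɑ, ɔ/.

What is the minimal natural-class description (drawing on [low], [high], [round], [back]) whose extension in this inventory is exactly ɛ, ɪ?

[−low, −back]

The class [−low], [−back] has exactly /ɛ, ɪ/ as its extension in this inventory. No smaller conjunction from the listed features achieves this: [−back] alone would also admit /æ/; [−low] alone would also admit /o, ɯ, ɔ/; and checking the remaining single features turns up none with this extension.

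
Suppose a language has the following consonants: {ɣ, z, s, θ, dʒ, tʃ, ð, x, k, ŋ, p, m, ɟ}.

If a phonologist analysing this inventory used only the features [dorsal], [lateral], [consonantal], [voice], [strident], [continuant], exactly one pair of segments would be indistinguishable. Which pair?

ɟ, ŋ

Both /ɟ/ and /ŋ/ are [+dorsal], [-lateral], [+consonantal], [+voice], [-strident], [-continuant]. Since the list omits [sonorant], [nasal] and [back] — which do distinguish the voiced palatal stop from the velar nasal — this pair collapses; all other pairs remain distinct.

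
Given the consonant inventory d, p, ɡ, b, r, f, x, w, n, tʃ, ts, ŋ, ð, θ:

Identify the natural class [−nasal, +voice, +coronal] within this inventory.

Checking each segment against [−nasal], [+voice], [+coronal]: /d/ (voiced alveolar stop), /r/ (alveolar trill), /ð/ (voiced dental fricative) satisfy every feature; every other segment in the inventory fails at least one.

d, r, ð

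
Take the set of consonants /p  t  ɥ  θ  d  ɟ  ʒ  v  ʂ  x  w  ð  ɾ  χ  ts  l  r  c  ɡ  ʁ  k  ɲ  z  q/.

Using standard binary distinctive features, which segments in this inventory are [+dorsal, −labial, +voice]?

ɟ, ɡ, ʁ, ɲ

Eliminate segments failing any feature: /p, t, θ, d, ʒ, v, ʂ, ð, ɾ, ts, l, r, z/ are [−dorsal]; /ɥ, w/ are [+labial]; /x, χ, c, k, q/ are [−voice]. The remaining /ɟ, ɡ, ʁ, ɲ/ satisfy [+dorsal], [−labial], [+voice].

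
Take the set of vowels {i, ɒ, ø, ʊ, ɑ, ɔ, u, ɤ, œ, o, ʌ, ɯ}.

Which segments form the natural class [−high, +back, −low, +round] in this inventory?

First, the [−high] segments are /ɒ, ø, ɑ, ɔ, ɤ, œ, o, ʌ/.
Of those, [+back] gives /ɒ, ɑ, ɔ, ɤ, o, ʌ/.
Then [−low] gives /ɔ, ɤ, o, ʌ/.
Then [+round] leaves /ɔ, o/.

ɔ, o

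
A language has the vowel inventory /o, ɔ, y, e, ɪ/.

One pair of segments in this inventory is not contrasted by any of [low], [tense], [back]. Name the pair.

/e/ (mid front unrounded tense vowel) and /y/ (high front rounded tense vowel) are both [−low], [+tense], [−back], so none of the listed features separates them. (They do differ in [labial], [round] and [high], which are not among the given features.) Every other pair in the inventory differs on at least one listed feature.

e, y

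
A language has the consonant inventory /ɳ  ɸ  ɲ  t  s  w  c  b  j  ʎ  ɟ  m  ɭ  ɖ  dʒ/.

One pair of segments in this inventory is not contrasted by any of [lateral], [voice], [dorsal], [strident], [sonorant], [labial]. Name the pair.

ɲ, j

/ɲ/ (palatal nasal) and /j/ (palatal glide) are both [-lateral], [+voice], [+dorsal], [-strident], [+sonorant], [-labial], so none of the listed features separates them. (They do differ in [nasal] and [continuant], which are not among the given features.) Every other pair in the inventory differs on at least one listed feature.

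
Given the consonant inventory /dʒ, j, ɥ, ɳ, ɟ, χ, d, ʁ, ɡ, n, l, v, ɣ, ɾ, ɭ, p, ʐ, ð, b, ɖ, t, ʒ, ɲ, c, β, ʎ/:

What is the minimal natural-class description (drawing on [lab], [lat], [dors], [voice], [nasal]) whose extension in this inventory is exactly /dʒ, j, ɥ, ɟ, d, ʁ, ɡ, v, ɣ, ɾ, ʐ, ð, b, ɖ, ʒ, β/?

[+voice, −nasal, −lat]

Every target segment is [+voice], [−nasal], [−lateral]; each remaining inventory member fails at least one of these. Each conjunct is needed — [−nasal, −lateral] alone would also admit /χ, p, t, c/; [+voice, −lateral] alone would also admit /ɳ, n, ɲ/; [+voice, −nasal] alone would also admit /l, ɭ, ʎ/ — and no other combination of two listed features has exactly this extension, so three is the minimum.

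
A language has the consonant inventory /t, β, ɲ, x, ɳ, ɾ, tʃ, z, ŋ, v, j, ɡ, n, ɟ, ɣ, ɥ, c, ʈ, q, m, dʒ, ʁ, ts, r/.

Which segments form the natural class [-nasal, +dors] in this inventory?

x, j, ɡ, ɟ, ɣ, ɥ, c, q, ʁ

Eliminate segments failing any feature: /t, β, ɾ, tʃ, z, v, ʈ, dʒ, ts, r/ are [-dorsal]; /ɲ, ɳ, ŋ, n, m/ are [+nasal]. The remaining /x, j, ɡ, ɟ, ɣ, ɥ, c, q, ʁ/ satisfy [-nasal], [+dorsal].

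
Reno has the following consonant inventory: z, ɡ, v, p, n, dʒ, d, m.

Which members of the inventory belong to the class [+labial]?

The [+labial] segments here are /v, p, m/; the remaining /z, ɡ, n, dʒ, d/ are [-labial].

v, p, m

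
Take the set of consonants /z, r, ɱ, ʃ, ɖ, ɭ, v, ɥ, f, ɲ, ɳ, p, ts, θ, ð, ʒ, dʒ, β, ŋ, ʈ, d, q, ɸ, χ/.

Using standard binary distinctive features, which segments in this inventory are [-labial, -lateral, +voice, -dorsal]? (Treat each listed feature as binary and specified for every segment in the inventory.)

z, r, ɖ, ɳ, ð, ʒ, dʒ, d

First, the [-labial] segments are /z, r, ʃ, ɖ, ɭ, ɲ, ɳ, ts, θ, ð, ʒ, dʒ, ŋ, ʈ, d, q, χ/.
Then [-lateral] gives /z, r, ʃ, ɖ, ɲ, ɳ, ts, θ, ð, ʒ, dʒ, ŋ, ʈ, d, q, χ/.
Of those, [+voice] gives /z, r, ɖ, ɲ, ɳ, ð, ʒ, dʒ, ŋ, d/.
Within that set, [-dorsal] leaves /z, r, ɖ, ɳ, ð, ʒ, dʒ, d/.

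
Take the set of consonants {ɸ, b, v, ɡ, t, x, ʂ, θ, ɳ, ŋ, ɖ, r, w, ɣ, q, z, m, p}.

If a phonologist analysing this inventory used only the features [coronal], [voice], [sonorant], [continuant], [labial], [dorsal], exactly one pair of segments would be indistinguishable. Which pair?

/ʂ/ (voiceless retroflex fricative) and /θ/ (voiceless dental fricative) are both [+coronal], [−voice], [−sonorant], [+continuant], [−labial], [−dorsal], so none of the listed features separates them. (They do differ in [strident], [anterior] and [distributed], which are not among the given features.) Every other pair in the inventory differs on at least one listed feature.

ʂ, θ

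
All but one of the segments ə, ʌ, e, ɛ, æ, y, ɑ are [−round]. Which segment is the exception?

y

/y/ is the high front rounded tense vowel, which is [+round]; the rest — /ʌ, ɑ, ə, æ, e, ɛ/ — are [−round].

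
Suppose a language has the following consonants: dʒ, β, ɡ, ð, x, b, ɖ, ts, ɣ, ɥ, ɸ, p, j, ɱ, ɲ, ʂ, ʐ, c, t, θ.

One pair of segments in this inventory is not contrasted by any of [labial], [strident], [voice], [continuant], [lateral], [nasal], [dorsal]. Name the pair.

ɣ, j

On the given features, /ɣ/ and /j/ have an identical profile: [-labial], [-strident], [+voice], [+continuant], [-lateral], [-nasal], [+dorsal]. No other two segments in the inventory coincide on all 7 features. (They do differ in [sonorant] and [back], which are not among the given features.)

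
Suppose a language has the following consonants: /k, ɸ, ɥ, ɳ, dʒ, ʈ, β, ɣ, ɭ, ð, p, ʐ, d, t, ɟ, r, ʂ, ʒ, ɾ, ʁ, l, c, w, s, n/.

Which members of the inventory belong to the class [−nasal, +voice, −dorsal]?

dʒ, β, ɭ, ð, ʐ, d, r, ʒ, ɾ, l

Eliminate segments failing any feature: /k, ɸ, ʈ, p, t, ʂ, c, s/ are [−voice]; /ɥ, ɣ, ɟ, ʁ, w/ are [+dorsal]; /ɳ, n/ are [+nasal]. The remaining /dʒ, β, ɭ, ð, ʐ, d, r, ʒ, ɾ, l/ satisfy [−nasal], [+voice], [−dorsal].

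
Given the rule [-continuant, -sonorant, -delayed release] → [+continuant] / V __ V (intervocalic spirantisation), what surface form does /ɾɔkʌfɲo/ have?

[ɾɔxʌfɲo]

The only segment in the rule's environment that also matches [-continuant, -sonorant, -delayed release] is /k/. Applying [+continuant] turns the voiceless velar stop into /x/ (voiceless velar fricative), giving [ɾɔxʌfɲo].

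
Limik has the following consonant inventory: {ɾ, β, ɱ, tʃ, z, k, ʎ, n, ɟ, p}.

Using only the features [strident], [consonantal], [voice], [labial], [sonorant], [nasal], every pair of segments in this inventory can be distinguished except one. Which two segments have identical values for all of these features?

ʎ, ɾ

On the given features, /ʎ/ and /ɾ/ have an identical profile: [−strident], [+consonantal], [+voice], [−labial], [+sonorant], [−nasal]. No other two segments in the inventory coincide on all 6 features. (They do differ in [lateral] and [dorsal], which are not among the given features.)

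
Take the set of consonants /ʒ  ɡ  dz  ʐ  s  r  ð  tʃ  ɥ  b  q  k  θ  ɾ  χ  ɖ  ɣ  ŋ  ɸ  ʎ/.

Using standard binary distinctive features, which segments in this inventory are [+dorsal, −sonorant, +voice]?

ɡ, ɣ

First, the [+dorsal] segments are /ɡ, ɥ, q, k, χ, ɣ, ŋ, ʎ/.
Among these, [−sonorant] gives /ɡ, q, k, χ, ɣ/.
Among these, [+voice] leaves /ɡ, ɣ/.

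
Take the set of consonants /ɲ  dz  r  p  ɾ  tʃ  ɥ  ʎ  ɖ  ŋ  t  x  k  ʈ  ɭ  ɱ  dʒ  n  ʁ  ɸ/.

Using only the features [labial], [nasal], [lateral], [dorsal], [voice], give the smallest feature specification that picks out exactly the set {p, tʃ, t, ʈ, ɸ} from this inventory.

[−voice, −dorsal]

Every target segment is [−voice], [−dorsal]; each remaining inventory member fails at least one of these. Each conjunct is needed — [−dorsal] alone would also admit /dz, r, ɾ, ɖ, …/; [−voice] alone would also admit /x, k/ — and no other single listed feature has exactly this extension, so two is the minimum.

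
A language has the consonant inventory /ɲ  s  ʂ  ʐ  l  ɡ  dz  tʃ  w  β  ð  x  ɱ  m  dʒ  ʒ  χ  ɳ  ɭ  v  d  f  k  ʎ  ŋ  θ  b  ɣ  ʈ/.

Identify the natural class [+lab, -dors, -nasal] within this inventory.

Checking each segment against [+labial], [-dorsal], [-nasal]: /β/ (voiced bilabial fricative), /v/ (voiced labiodental fricative), /f/ (voiceless labiodental fricative), /b/ (voiced bilabial stop) satisfy every feature; every other segment in the inventory fails at least one.

β, v, f, b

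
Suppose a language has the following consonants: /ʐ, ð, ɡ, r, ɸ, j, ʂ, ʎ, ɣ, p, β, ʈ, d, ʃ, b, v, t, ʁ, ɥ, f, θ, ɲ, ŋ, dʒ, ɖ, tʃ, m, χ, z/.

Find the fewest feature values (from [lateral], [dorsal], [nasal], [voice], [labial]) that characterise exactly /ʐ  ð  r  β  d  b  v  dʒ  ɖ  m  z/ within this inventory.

/ʐ, ð, r, β, d, b, v, dʒ, ɖ, m, z/ are all [+voice], [-dorsal], and no other segment in the inventory matches both values. Dropping any one of them over-generates: [-dorsal] alone would also admit /ɸ, ʂ, p, ʈ, …/; [+voice] alone would also admit /ɡ, j, ʎ, ɣ, …/. No other single listed feature picks out exactly this set either, so fewer than two features will not do.

[+voice, -dorsal]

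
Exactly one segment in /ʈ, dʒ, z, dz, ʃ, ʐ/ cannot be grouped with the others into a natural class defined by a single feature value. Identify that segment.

ʈ

/dʒ, ʃ, dz, ʐ, z/ are all [+strident], but /ʈ/ (voiceless retroflex stop) is [-strident]. No other single segment can be removed to leave a set sharing one feature value that the removed segment lacks, so /ʈ/ is the odd one out.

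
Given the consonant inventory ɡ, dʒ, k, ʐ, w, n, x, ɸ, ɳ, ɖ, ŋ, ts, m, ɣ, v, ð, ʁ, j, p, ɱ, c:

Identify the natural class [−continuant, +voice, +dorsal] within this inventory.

Checking each segment against [−continuant], [+voice], [+dorsal]: /ɡ/ (voiced velar stop), /ŋ/ (velar nasal) satisfy every feature; every other segment in the inventory fails at least one.

ɡ, ŋ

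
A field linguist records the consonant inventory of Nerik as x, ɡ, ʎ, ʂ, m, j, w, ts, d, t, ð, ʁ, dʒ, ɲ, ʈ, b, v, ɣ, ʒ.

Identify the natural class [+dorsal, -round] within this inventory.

x, ɡ, ʎ, j, ʁ, ɲ, ɣ

Checking each segment against [+dorsal], [-round]: /x/ (voiceless velar fricative), /ɡ/ (voiced velar stop), /ʎ/ (palatal lateral approximant), /j/ (palatal glide), /ʁ/ (voiced uvular fricative), /ɲ/ (palatal nasal), among others, satisfy every feature; every other segment in the inventory fails at least one.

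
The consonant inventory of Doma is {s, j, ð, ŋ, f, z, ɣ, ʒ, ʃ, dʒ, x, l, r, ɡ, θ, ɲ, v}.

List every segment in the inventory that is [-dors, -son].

Eliminate segments failing any feature: /j, ŋ, ɣ, x, ɡ, ɲ/ are [+dorsal]; /l, r/ are [+sonorant]. The remaining /s, ð, f, z, ʒ, ʃ, dʒ, θ, v/ satisfy [-dorsal], [-sonorant].

s, ð, f, z, ʒ, ʃ, dʒ, θ, v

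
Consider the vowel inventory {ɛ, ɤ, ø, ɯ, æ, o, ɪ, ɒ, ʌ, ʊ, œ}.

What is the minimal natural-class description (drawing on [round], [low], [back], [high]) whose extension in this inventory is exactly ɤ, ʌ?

[−high, +back, −round]

/ɤ, ʌ/ are all [−high], [+back], [−round], and no other segment in the inventory matches all three values. Dropping any one of them over-generates: [+back, −round] alone would also admit /ɯ/; [−high, −round] alone would also admit /ɛ, æ/; [−high, +back] alone would also admit /o, ɒ/. No other combination of two listed features picks out exactly this set either, so fewer than three features will not do.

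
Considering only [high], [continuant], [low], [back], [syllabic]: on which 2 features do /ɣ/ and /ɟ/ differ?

[continuant], [back]

/ɣ/ (voiced velar fricative) and /ɟ/ (voiced palatal stop) agree on [+high], [-low], [-syllabic]. They differ on [continuant] (/ɣ/ [+], /ɟ/ [-]), [back] (/ɣ/ [+], /ɟ/ [-]).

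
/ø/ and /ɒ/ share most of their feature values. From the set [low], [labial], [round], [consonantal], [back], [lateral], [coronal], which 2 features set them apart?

/ø/ is the mid front rounded tense vowel and /ɒ/ is the low back rounded vowel. Both are [+labial], [+round], [-consonantal], [-lateral], [-coronal]. /ø/ is [-low] while /ɒ/ is [+low]; /ø/ is [-back] while /ɒ/ is [+back], so the distinguishing features are [low], [back].

[low], [back]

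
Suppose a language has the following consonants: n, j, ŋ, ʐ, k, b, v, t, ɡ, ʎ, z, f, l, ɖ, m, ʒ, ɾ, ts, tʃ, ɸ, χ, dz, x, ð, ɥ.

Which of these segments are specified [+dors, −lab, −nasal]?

j, k, ɡ, ʎ, χ, x

Among the inventory, the [+dorsal] segments are /j, ŋ, k, ɡ, ʎ, χ, x, ɥ/.
Then [−labial] gives /j, ŋ, k, ɡ, ʎ, χ, x/.
Of those, [−nasal] leaves /j, k, ɡ, ʎ, χ, x/.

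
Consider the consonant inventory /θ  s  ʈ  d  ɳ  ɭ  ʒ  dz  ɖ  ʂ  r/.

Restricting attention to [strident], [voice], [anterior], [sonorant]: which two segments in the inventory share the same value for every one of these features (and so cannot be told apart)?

ɭ, ɳ

Both /ɭ/ and /ɳ/ are [−strident], [+voice], [−anterior], [+sonorant]. Since the list omits [nasal] and [lateral] — which do distinguish the retroflex lateral approximant from the retroflex nasal — this pair collapses; all other pairs remain distinct.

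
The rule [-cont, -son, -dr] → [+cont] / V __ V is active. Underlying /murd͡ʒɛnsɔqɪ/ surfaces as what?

Only /q/ occurs between two vowels (/ɔ/ __ /ɪ/) and matches the structural description. It is a voiceless uvular stop, so [-cont, -son, -dr] holds; changing it to [+continuant] with all other features held fixed yields /χ/ (voiceless uvular fricative). No other segment meets both the structural description and the environment, so the output is [murd͡ʒɛnsɔχɪ].

[murd͡ʒɛnsɔχɪ]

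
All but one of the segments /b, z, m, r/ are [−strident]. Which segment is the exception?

/z/ is the voiced alveolar fricative, which is [+strident]; the rest — /m, r, b/ — are [−strident].

z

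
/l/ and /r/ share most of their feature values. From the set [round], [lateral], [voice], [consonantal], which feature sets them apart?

The two segments share [−round], [+voice], [+consonantal]. The only feature from the list on which they differ: /l/ is [+lateral] while /r/ is [−lateral].

[lateral]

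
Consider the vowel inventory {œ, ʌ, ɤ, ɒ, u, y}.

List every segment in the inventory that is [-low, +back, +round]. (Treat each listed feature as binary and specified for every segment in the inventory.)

Eliminate segments failing any feature: /œ, y/ are [-back]; /ʌ, ɤ/ are [-round]; /ɒ/ is [+low]. The remaining /u/ satisfy [-low], [+back], [+round].

u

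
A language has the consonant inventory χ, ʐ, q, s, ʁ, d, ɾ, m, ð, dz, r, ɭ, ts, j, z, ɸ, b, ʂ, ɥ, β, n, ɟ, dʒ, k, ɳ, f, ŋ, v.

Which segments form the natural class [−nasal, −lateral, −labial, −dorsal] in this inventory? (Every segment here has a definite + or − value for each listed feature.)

Eliminate segments failing any feature: /χ, q, ʁ, j, ɟ, k/ are [+dorsal]; /m, n, ɳ, ŋ/ are [+nasal]; /ɭ/ is [+lateral]; /ɸ, b, ɥ, β, f, v/ are [+labial]. The remaining /ʐ, s, d, ɾ, ð, dz, r, ts, z, ʂ, dʒ/ satisfy [−nasal], [−lateral], [−labial], [−dorsal].

ʐ, s, d, ɾ, ð, dz, r, ts, z, ʂ, dʒ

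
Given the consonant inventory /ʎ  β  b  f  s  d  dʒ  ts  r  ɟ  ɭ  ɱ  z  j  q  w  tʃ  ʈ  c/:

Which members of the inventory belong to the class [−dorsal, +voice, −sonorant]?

β, b, d, dʒ, z

Checking each segment against [−dorsal], [+voice], [−sonorant]: /β/ (voiced bilabial fricative), /b/ (voiced bilabial stop), /d/ (voiced alveolar stop), /dʒ/ (voiced postalveolar affricate), /z/ (voiced alveolar fricative) satisfy every feature; every other segment in the inventory fails at least one.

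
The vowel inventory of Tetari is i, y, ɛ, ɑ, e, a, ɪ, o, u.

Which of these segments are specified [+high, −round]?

i, ɪ

Eliminate segments failing any feature: /y, u/ are [+round]; /ɛ, ɑ, e, a, o/ are [−high]. The remaining /i, ɪ/ satisfy [+high], [−round].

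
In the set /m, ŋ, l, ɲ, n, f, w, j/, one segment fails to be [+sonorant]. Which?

/w, ŋ, ɲ, l, m, j, n/ are all [+sonorant]; /f/ (voiceless labiodental fricative) is [−sonorant].

f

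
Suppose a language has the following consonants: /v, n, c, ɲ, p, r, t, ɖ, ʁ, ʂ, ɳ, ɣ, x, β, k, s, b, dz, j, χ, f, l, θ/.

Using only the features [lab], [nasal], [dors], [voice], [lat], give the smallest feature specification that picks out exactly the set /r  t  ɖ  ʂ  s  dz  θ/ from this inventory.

[−nasal, −lat, −lab, −dors]

/r, t, ɖ, ʂ, s, dz, θ/ are all [−nasal], [−lateral], [−labial], [−dorsal], and no other segment in the inventory matches all four values. Dropping any one of them over-generates: [−lateral, −labial, −dorsal] alone would also admit /n, ɳ/; [−nasal, −labial, −dorsal] alone would also admit /l/; [−nasal, −lateral, −dorsal] alone would also admit /v, p, β, b, …/; [−nasal, −lateral, −labial] alone would also admit /c, ʁ, ɣ, x, …/. No other combination of three listed features picks out exactly this set either, so fewer than four features will not do.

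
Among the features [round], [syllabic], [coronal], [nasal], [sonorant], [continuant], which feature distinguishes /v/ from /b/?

/v/ (voiced labiodental fricative) and /b/ (voiced bilabial stop) agree on [−round], [−syllabic], [−coronal], [−nasal], [−sonorant]. They differ on [continuant] (/v/ [+], /b/ [−]).

[continuant]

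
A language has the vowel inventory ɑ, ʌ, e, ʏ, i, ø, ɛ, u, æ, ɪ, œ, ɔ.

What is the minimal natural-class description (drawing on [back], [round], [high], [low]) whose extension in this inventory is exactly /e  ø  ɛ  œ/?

/e, ø, ɛ, œ/ are all [−high], [−low], [−back], and no other segment in the inventory matches all three values. Dropping any one of them over-generates: [−low, −back] alone would also admit /ʏ, i, ɪ/; [−high, −back] alone would also admit /æ/; [−high, −low] alone would also admit /ʌ, ɔ/. No other combination of two listed features picks out exactly this set either, so fewer than three features will not do.

[−high, −low, −back]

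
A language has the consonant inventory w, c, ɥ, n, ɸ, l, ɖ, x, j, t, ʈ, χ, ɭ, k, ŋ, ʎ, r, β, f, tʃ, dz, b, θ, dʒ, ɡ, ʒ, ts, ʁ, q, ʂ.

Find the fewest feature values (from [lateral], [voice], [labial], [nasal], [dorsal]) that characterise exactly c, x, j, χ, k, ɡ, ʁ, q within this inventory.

[−nasal, −lateral, −labial, +dorsal]

The class [−nasal], [−lateral], [−labial], [+dorsal] has exactly /c, x, j, χ, k, ɡ, ʁ, q/ as its extension in this inventory. No smaller conjunction from the listed features achieves this: [−lateral, −labial, +dorsal] alone would also admit /ŋ/; [−nasal, −labial, +dorsal] alone would also admit /ʎ/; [−nasal, −lateral, +dorsal] alone would also admit /w, ɥ/; [−nasal, −lateral, −labial] alone would also admit /ɖ, t, ʈ, r, …/; and checking the remaining three-feature bundles turns up none with this extension.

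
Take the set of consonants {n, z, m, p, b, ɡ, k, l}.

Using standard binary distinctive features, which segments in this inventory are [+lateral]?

l

The [+lateral] segments here are /l/; the remaining /n, z, m, p, b, ɡ, k/ are [−lateral].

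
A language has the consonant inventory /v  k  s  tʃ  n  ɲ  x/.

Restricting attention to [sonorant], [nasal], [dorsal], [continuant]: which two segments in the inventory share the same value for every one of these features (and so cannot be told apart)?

v, s

/v/ (voiced labiodental fricative) and /s/ (voiceless alveolar fricative) are both [−sonorant], [−nasal], [−dorsal], [+continuant], so none of the listed features separates them. (They do differ in [voice], [labial] and [coronal], which are not among the given features.) Every other pair in the inventory differs on at least one listed feature.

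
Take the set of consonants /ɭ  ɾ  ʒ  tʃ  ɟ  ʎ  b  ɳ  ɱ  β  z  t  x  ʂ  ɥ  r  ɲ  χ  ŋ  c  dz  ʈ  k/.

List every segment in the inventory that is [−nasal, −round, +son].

Eliminate segments failing any feature: /ʒ, tʃ, ɟ, b, β, z, t, x, ʂ, χ, c, dz, ʈ, k/ are [−sonorant]; /ɳ, ɱ, ɲ, ŋ/ are [+nasal]; /ɥ/ is [+round]. The remaining /ɭ, ɾ, ʎ, r/ satisfy [−nasal], [−round], [+sonorant].

ɭ, ɾ, ʎ, r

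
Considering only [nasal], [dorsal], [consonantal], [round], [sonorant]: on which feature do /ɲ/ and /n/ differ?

The two segments share [+nasal], [+consonantal], [−round], [+sonorant]. The only feature from the list on which they differ: /ɲ/ is [+dorsal] while /n/ is [−dorsal].

[dorsal]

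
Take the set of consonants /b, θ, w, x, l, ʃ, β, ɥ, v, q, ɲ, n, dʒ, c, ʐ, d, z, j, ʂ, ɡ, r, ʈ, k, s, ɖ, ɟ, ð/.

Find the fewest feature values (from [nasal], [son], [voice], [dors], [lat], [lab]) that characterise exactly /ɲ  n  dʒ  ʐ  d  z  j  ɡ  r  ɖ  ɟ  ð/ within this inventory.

[+voice, −lat, −lab]

Every target segment is [+voice], [−lateral], [−labial]; each remaining inventory member fails at least one of these. Each conjunct is needed — [−lateral, −labial] alone would also admit /θ, x, ʃ, q, …/; [+voice, −labial] alone would also admit /l/; [+voice, −lateral] alone would also admit /b, w, β, ɥ, …/ — and no other combination of two listed features has exactly this extension, so three is the minimum.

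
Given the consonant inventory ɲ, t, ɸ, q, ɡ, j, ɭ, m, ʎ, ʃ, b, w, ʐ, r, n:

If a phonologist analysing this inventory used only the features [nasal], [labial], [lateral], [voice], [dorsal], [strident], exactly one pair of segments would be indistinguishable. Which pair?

On the given features, /j/ and /ɡ/ have an identical profile: [−nasal], [−labial], [−lateral], [+voice], [+dorsal], [−strident]. No other two segments in the inventory coincide on all 6 features. (They do differ in [sonorant], [continuant] and [back], which are not among the given features.)

j, ɡ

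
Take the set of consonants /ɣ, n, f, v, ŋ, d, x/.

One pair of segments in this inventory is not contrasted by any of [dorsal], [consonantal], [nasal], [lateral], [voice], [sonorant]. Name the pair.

On the given features, /v/ and /d/ have an identical profile: [-dorsal], [+consonantal], [-nasal], [-lateral], [+voice], [-sonorant]. No other two segments in the inventory coincide on all 6 features. (They do differ in [continuant], [labial] and [coronal], which are not among the given features.)

v, d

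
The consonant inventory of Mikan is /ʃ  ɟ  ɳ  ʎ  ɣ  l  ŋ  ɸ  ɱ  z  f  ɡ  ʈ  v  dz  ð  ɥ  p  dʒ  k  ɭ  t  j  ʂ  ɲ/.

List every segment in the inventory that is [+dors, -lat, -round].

Eliminate segments failing any feature: /ʃ, ɳ, l, ɸ, ɱ, z, f, ʈ, v, dz, ð, p, dʒ, ɭ, t, ʂ/ are [-dorsal]; /ʎ/ is [+lateral]; /ɥ/ is [+round]. The remaining /ɟ, ɣ, ŋ, ɡ, k, j, ɲ/ satisfy [+dorsal], [-lateral], [-round].

ɟ, ɣ, ŋ, ɡ, k, j, ɲ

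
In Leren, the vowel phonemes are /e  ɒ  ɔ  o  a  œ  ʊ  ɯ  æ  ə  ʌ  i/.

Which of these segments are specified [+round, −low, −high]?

ɔ, o, œ

The [+round] segments are /ɒ, ɔ, o, œ, ʊ/.
Then [−low] gives /ɔ, o, œ, ʊ/.
Intersecting with [−high] leaves /ɔ, o, œ/.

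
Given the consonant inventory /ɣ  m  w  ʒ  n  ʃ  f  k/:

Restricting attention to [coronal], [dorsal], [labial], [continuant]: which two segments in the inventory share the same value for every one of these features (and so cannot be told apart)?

ʃ, ʒ

Both /ʃ/ and /ʒ/ are [+coronal], [-dorsal], [-labial], [+continuant]. Since the list omits [voice] — which does distinguish the voiceless postalveolar fricative from the voiced postalveolar fricative — this pair collapses; all other pairs remain distinct.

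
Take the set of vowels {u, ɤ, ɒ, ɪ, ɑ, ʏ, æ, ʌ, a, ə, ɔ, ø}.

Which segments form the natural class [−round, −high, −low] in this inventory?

Eliminate segments failing any feature: /u, ɒ, ʏ, ɔ, ø/ are [+round]; /ɪ/ is [+high]; /ɑ, æ, a/ are [+low]. The remaining /ɤ, ʌ, ə/ satisfy [−round], [−high], [−low].

ɤ, ʌ, ə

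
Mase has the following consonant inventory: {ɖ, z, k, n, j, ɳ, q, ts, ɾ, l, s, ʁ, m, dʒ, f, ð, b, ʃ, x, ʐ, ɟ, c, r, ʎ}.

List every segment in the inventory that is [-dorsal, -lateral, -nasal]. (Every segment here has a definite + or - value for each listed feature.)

ɖ, z, ts, ɾ, s, dʒ, f, ð, b, ʃ, ʐ, r

Among the inventory, the [-dorsal] segments are /ɖ, z, n, ɳ, ts, ɾ, l, s, m, dʒ, f, ð, b, ʃ, ʐ, r/.
Of those, [-lateral] gives /ɖ, z, n, ɳ, ts, ɾ, s, m, dʒ, f, ð, b, ʃ, ʐ, r/.
Intersecting with [-nasal] leaves /ɖ, z, ts, ɾ, s, dʒ, f, ð, b, ʃ, ʐ, r/.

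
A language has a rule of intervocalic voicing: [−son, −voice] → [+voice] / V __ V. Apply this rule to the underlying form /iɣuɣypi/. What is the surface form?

[iɣuɣybi]

The only segment in the rule's environment that also matches [−son, −voice] is /p/. Applying [+voice] turns the voiceless bilabial stop into /b/ (voiced bilabial stop), giving [iɣuɣybi].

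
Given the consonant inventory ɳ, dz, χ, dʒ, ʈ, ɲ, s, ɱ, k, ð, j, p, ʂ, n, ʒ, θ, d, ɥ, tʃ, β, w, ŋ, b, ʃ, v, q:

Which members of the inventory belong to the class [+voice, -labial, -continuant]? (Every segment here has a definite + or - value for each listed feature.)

Eliminate segments failing any feature: /χ, ʈ, s, k, p, ʂ, θ, tʃ, ʃ, q/ are [-voice]; /ɱ, ɥ, β, w, b, v/ are [+labial]; /ð, j, ʒ/ are [+continuant]. The remaining /ɳ, dz, dʒ, ɲ, n, d, ŋ/ satisfy [+voice], [-labial], [-continuant].

ɳ, dz, dʒ, ɲ, n, d, ŋ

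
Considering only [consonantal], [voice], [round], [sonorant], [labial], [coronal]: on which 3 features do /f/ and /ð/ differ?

[voice], [labial], [coronal]

The two segments share [+consonantal], [-round], [-sonorant]. The only features from the list on which they differ: /f/ is [-voice] while /ð/ is [+voice]; /f/ is [+labial] while /ð/ is [-labial]; /f/ is [-coronal] while /ð/ is [+coronal].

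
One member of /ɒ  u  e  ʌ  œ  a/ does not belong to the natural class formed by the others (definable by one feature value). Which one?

[high] groups all but one: /e, ɒ, ʌ, œ, a/ share [−high] while /u/ (high back rounded tense vowel) alone is [+high]. Removing any other segment would not leave a single-feature class that excludes it.

u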